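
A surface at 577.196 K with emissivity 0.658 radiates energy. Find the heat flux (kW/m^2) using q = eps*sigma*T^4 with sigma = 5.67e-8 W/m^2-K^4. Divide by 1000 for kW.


T^4 = 1.1099e+11
q = 0.658 * 5.67e-8 * 1.1099e+11 / 1000 = 4.1410 kW/m^2

4.1410 kW/m^2


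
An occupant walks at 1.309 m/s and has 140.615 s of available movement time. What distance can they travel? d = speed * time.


d = 1.309 * 140.615 = 184.07 m

184.07 m


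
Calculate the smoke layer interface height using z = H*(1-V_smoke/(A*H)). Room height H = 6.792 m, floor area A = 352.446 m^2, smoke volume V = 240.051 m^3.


V/(A*H) = 0.10028
1 - 0.10028 = 0.89972
z = 6.792 * 0.89972 = 6.1109 m

6.1109 m


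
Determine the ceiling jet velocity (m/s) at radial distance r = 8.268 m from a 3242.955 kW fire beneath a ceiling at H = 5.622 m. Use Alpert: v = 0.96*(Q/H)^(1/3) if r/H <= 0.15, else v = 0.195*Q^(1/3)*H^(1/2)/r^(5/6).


r/H = 8.268 / 5.622 = 1.4707
r/H > 0.15, so v = 0.195*Q^(1/3)*H^(1/2)/r^(5/6)
Q^(1/3) = 14.802
H^(1/2) = 2.3711
r^(5/6) = 5.8143
v = 0.195 * 14.802 * 2.3711 / 5.8143 = 1.1770 m/s

1.1770 m/s


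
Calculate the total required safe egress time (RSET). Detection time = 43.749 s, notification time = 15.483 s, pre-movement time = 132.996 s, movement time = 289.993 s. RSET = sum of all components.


Total = 43.749 + 15.483 + 132.996 + 289.993 = 482.221 s

482.221 s


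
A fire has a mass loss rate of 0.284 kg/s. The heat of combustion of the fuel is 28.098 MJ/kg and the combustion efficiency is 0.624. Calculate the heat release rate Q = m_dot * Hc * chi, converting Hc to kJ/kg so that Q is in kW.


Hc = 28.098 MJ/kg = 28.098 * 1000 kJ/kg = 28098 kJ/kg
Q = 0.284 kg/s * 28098 kJ/kg * 0.624 = 4979.4 kW

4979.4 kW


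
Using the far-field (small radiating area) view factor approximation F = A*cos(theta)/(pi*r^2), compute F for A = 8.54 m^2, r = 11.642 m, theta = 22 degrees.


cos(22 deg) = 0.92718
pi*r^2 = 425.80
F = 8.54 * 0.92718 / 425.80 = 0.018596

0.018596


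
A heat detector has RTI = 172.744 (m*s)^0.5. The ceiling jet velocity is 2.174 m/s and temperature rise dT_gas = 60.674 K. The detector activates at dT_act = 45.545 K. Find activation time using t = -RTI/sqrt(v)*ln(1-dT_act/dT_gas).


dT_act/dT_gas = 0.75065
ln(1 - 0.75065) = -1.3889
t = -172.744 / sqrt(2.174) * -1.3889 = 162.72 s

162.72 s


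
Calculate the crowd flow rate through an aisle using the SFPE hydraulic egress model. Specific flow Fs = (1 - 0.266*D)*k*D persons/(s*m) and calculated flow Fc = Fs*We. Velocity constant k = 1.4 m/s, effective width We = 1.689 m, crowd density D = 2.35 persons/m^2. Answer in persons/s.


1 - 0.266*D = 1 - 0.266*2.35 = 0.37490
Fs = 0.37490 * 1.4 * 2.35 = 1.2334 persons/(s*m)
Fc = 1.2334 * 1.689 = 2.0832 persons/s

2.0832 persons/s


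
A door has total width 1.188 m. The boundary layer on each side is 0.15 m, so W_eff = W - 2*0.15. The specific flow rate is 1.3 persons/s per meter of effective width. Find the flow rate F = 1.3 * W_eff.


W_eff = 1.188 - 0.30 = 0.888 m
F = 1.3 * 0.888 = 1.1544 persons/s

1.1544 persons/s


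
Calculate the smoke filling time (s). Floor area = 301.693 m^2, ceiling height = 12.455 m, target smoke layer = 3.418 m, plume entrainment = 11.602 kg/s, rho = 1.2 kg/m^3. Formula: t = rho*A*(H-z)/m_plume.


H - z = 9.037 m
t = 1.2 * 301.693 * 9.037 / 11.602 = 281.99 s

281.99 s


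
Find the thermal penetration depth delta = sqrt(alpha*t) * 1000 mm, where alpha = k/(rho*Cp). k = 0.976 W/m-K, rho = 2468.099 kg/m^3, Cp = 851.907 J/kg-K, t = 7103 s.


alpha = 0.976 / (2468.099 * 851.907) = 4.6419e-07 m^2/s
alpha * t = 0.0032971
delta = sqrt(0.0032971) * 1000 = 57.421 mm

57.421 mm


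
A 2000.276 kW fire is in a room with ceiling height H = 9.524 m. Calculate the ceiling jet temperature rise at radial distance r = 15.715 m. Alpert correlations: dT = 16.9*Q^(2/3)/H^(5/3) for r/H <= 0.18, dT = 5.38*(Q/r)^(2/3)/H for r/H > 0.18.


r/H = 15.715 / 9.524 = 1.6500
r/H > 0.18, so dT = 5.38*(Q/r)^(2/3)/H
Q/r = 127.28
(Q/r)^(2/3) = 25.304
dT = 5.38 * 25.304 / 9.524 = 14.294 K

14.294 K


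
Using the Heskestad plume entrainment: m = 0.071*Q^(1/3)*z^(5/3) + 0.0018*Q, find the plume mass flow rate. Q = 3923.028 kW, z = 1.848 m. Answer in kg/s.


Q^(1/3) = 15.772
z^(5/3) = 2.7829
First term = 0.071 * 15.772 * 2.7829 = 3.1163
Second term = 0.0018 * 3923.028 = 7.0615
m = 10.178 kg/s

10.178 kg/s


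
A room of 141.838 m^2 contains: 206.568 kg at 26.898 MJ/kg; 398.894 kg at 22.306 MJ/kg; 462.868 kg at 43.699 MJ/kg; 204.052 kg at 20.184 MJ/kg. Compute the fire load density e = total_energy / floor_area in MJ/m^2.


Total energy = 206.568*26.898 + 398.894*22.306 + 462.868*43.699 + 204.052*20.184
= 5556.266 + 8897.730 + 20226.87 + 4118.586
= 38799.45 MJ
e = 38799.45 / 141.838 = 273.55 MJ/m^2

273.55 MJ/m^2


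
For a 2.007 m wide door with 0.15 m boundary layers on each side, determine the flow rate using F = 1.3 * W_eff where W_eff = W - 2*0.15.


W_eff = 2.007 - 0.30 = 1.707 m
F = 1.3 * 1.707 = 2.2191 persons/s

2.2191 persons/s


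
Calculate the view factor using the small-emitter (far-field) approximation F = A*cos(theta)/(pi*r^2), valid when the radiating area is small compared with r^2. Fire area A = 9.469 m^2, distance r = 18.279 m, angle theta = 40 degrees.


cos(40 deg) = 0.76604
pi*r^2 = 1049.7
F = 9.469 * 0.76604 / 1049.7 = 0.0069104

0.0069104


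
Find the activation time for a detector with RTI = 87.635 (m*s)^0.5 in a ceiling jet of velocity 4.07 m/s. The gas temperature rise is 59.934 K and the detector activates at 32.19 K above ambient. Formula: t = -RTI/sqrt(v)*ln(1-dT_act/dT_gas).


dT_act/dT_gas = 0.53709
ln(1 - 0.53709) = -0.77022
t = -87.635 / sqrt(4.07) * -0.77022 = 33.458 s

33.458 s


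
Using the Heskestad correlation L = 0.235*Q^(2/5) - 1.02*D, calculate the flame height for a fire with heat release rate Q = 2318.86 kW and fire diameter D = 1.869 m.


Q^(2/5) = 22.188
0.235 * Q^(2/5) = 5.2141
1.02 * D = 1.9064
L = 3.3077 m

3.3077 m


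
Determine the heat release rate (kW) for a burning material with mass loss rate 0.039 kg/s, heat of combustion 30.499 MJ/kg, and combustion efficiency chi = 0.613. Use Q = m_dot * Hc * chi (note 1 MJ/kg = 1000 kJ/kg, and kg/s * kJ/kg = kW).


Hc = 30.499 MJ/kg = 30.499 * 1000 kJ/kg = 30499 kJ/kg
Q = 0.039 kg/s * 30499 kJ/kg * 0.613 = 729.14 kW

729.14 kW


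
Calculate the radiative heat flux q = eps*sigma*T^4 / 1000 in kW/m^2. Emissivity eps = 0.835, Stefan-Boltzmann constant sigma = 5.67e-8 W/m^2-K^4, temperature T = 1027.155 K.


T^4 = 1.1131e+12
q = 0.835 * 5.67e-8 * 1.1131e+12 / 1000 = 52.700 kW/m^2

52.700 kW/m^2


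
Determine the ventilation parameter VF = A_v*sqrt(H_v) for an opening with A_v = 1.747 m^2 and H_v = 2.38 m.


sqrt(H_v) = 1.5427
VF = 1.747 * 1.5427 = 2.6951 m^(5/2)

2.6951 m^(5/2)


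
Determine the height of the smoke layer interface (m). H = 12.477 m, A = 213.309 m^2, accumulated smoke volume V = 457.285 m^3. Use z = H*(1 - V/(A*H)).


V/(A*H) = 0.17182
1 - 0.17182 = 0.82818
z = 12.477 * 0.82818 = 10.333 m

10.333 m


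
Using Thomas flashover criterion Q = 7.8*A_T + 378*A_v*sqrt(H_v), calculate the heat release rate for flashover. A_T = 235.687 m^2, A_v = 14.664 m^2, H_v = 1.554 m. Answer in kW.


7.8*A_T = 1838.4
sqrt(H_v) = 1.2466
378*A_v*sqrt(H_v) = 6909.9
Q = 1838.4 + 6909.9 = 8748.2 kW

8748.2 kW


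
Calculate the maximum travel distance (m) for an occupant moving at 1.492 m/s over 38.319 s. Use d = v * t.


d = 1.492 * 38.319 = 57.172 m

57.172 m


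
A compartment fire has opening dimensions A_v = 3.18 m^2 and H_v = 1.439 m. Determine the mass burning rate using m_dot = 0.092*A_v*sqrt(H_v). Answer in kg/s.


sqrt(H_v) = 1.1996
m_dot = 0.092 * 3.18 * 1.1996 = 0.35095 kg/s

0.35095 kg/s


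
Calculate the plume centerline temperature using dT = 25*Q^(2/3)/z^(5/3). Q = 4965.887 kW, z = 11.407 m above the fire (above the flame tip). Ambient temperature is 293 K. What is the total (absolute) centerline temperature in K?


Q^(2/3) = 291.07
z^(5/3) = 57.803
dT = 25 * 291.07 / 57.803 = 125.89 K
T = 293 + 125.89 = 418.89 K

418.89 K


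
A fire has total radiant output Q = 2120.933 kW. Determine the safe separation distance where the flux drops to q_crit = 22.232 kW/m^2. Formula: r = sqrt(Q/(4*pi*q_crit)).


4*pi*q_crit = 279.38
Q/(4*pi*q_crit) = 7.5917
r = sqrt(7.5917) = 2.7553 m

2.7553 m


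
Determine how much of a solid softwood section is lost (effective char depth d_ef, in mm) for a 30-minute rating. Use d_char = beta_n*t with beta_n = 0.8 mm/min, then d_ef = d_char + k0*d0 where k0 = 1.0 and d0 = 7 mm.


d_char = 0.8 * 30 = 24 mm
d_ef = 24 + 1.0*7 = 31 mm

31 mm


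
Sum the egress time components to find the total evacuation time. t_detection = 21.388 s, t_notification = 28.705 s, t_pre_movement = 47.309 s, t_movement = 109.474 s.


Total = 21.388 + 28.705 + 47.309 + 109.474 = 206.876 s

206.876 s


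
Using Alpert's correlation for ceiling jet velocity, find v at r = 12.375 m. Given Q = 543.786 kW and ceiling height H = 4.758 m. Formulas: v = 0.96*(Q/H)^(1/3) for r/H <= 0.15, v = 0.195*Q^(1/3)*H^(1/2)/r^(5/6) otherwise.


r/H = 12.375 / 4.758 = 2.6009
r/H > 0.15, so v = 0.195*Q^(1/3)*H^(1/2)/r^(5/6)
Q^(1/3) = 8.1622
H^(1/2) = 2.1813
r^(5/6) = 8.1368
v = 0.195 * 8.1622 * 2.1813 / 8.1368 = 0.42668 m/s

0.42668 m/s


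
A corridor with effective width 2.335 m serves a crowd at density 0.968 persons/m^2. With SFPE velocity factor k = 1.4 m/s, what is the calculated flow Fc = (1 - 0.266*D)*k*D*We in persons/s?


1 - 0.266*D = 1 - 0.266*0.968 = 0.74251
Fs = 0.74251 * 1.4 * 0.968 = 1.0063 persons/(s*m)
Fc = 1.0063 * 2.335 = 2.3496 persons/s

2.3496 persons/s


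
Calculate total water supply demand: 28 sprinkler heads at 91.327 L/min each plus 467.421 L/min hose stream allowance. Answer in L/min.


Sprinkler demand = 28 * 91.327 = 2557.156 L/min
Total = 2557.156 + 467.421 = 3024.577 L/min

3024.577 L/min


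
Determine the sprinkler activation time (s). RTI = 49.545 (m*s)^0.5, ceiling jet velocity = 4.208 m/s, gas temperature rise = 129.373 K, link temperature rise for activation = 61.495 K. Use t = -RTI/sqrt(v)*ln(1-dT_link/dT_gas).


dT_link/dT_gas = 0.47533
ln(1 - 0.47533) = -0.64499
t = -49.545 / sqrt(4.208) * -0.64499 = 15.578 s

15.578 s


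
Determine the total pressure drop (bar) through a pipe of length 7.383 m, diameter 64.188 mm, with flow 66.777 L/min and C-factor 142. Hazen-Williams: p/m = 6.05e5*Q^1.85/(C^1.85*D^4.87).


Q^1.85 = 2374.4
C^1.85 = 9588.1
D^4.87 = 6.3431e+08
p/m = 0.00023620 bar/m
p_total = 0.00023620 * 7.383 = 0.0017439 bar

0.0017439 bar


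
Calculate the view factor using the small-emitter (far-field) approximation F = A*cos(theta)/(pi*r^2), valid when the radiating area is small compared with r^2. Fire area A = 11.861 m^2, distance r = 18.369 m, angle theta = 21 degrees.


cos(21 deg) = 0.93358
pi*r^2 = 1060.0
F = 11.861 * 0.93358 / 1060.0 = 0.010446

0.010446


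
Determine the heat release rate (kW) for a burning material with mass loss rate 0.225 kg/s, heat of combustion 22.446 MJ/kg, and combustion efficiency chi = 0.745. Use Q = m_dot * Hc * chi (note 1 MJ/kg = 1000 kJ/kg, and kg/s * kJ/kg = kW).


Hc = 22.446 MJ/kg = 22.446 * 1000 kJ/kg = 22446 kJ/kg
Q = 0.225 kg/s * 22446 kJ/kg * 0.745 = 3762.5 kW

3762.5 kW


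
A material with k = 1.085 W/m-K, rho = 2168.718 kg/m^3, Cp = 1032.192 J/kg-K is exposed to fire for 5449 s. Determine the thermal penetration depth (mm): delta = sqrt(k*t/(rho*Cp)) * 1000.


alpha = 1.085 / (2168.718 * 1032.192) = 4.8469e-07 m^2/s
alpha * t = 0.0026411
delta = sqrt(0.0026411) * 1000 = 51.392 mm

51.392 mm


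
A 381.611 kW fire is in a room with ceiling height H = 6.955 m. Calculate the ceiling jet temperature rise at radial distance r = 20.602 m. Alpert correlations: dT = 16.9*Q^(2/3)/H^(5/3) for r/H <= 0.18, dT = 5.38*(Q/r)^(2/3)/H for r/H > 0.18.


r/H = 20.602 / 6.955 = 2.9622
r/H > 0.18, so dT = 5.38*(Q/r)^(2/3)/H
Q/r = 18.523
(Q/r)^(2/3) = 7.0007
dT = 5.38 * 7.0007 / 6.955 = 5.4153 K

5.4153 K


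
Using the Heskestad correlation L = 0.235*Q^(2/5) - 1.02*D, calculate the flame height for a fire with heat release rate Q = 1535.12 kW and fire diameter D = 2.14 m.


Q^(2/5) = 18.813
0.235 * Q^(2/5) = 4.4210
1.02 * D = 2.1828
L = 2.2382 m

2.2382 m


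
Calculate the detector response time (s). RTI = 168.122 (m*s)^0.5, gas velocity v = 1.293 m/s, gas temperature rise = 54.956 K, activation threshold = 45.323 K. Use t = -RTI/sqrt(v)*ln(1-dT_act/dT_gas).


dT_act/dT_gas = 0.82471
ln(1 - 0.82471) = -1.7413
t = -168.122 / sqrt(1.293) * -1.7413 = 257.46 s

257.46 s


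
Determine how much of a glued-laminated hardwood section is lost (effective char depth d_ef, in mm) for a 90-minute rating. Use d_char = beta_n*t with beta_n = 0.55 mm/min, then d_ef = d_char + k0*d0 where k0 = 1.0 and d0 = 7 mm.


d_char = 0.55 * 90 = 49.5 mm
d_ef = 49.5 + 1.0*7 = 56.5 mm

56.5 mm


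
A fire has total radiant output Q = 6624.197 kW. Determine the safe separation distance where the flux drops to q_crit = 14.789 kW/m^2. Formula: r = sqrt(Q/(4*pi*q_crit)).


4*pi*q_crit = 185.84
Q/(4*pi*q_crit) = 35.644
r = sqrt(35.644) = 5.9702 m

5.9702 m


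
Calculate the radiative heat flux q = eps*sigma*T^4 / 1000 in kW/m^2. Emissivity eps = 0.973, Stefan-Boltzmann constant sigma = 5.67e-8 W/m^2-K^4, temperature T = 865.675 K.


T^4 = 5.6159e+11
q = 0.973 * 5.67e-8 * 5.6159e+11 / 1000 = 30.982 kW/m^2

30.982 kW/m^2


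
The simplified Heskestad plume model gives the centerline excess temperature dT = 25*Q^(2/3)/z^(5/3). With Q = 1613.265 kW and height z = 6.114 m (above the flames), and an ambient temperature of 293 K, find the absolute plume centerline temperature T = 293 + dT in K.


Q^(2/3) = 137.55
z^(5/3) = 20.443
dT = 25 * 137.55 / 20.443 = 168.22 K
T = 293 + 168.22 = 461.22 K

461.22 K


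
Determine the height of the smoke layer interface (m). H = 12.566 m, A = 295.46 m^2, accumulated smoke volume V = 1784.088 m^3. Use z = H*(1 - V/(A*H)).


V/(A*H) = 0.48053
1 - 0.48053 = 0.51947
z = 12.566 * 0.51947 = 6.5277 m

6.5277 m


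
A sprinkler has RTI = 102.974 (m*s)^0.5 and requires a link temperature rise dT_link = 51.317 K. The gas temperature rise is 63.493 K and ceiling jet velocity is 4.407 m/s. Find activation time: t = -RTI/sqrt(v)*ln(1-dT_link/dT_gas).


dT_link/dT_gas = 0.80823
ln(1 - 0.80823) = -1.6515
t = -102.974 / sqrt(4.407) * -1.6515 = 81.007 s

81.007 s


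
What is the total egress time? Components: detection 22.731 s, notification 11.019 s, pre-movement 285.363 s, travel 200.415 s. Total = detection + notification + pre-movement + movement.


Total = 22.731 + 11.019 + 285.363 + 200.415 = 519.528 s

519.528 s


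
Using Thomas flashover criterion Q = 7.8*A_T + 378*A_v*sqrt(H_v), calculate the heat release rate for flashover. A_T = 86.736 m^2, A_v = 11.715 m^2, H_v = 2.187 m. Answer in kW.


7.8*A_T = 676.54
sqrt(H_v) = 1.4789
378*A_v*sqrt(H_v) = 6548.8
Q = 676.54 + 6548.8 = 7225.3 kW

7225.3 kW


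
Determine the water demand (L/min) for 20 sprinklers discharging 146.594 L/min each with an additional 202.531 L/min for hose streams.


Sprinkler demand = 20 * 146.594 = 2931.88 L/min
Total = 2931.88 + 202.531 = 3134.411 L/min

3134.411 L/min


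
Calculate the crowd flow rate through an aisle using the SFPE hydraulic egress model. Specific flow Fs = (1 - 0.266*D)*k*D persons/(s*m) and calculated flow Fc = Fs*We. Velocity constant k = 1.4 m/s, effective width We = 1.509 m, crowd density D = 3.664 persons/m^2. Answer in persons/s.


1 - 0.266*D = 1 - 0.266*3.664 = 0.025376
Fs = 0.025376 * 1.4 * 3.664 = 0.13017 persons/(s*m)
Fc = 0.13017 * 1.509 = 0.19642 persons/s

0.19642 persons/s


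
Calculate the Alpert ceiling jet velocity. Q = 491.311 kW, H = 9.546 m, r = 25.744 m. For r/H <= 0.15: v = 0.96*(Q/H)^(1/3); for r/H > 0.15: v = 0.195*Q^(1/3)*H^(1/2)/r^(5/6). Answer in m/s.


r/H = 25.744 / 9.546 = 2.6968
r/H > 0.15, so v = 0.195*Q^(1/3)*H^(1/2)/r^(5/6)
Q^(1/3) = 7.8908
H^(1/2) = 3.0897
r^(5/6) = 14.982
v = 0.195 * 7.8908 * 3.0897 / 14.982 = 0.31732 m/s

0.31732 m/s


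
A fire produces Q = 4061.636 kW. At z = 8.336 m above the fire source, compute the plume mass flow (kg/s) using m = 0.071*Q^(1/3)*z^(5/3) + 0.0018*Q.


Q^(1/3) = 15.955
z^(5/3) = 34.271
First term = 0.071 * 15.955 * 34.271 = 38.823
Second term = 0.0018 * 4061.636 = 7.3109
m = 46.134 kg/s

46.134 kg/s


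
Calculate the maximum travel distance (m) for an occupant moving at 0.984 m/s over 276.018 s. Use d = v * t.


d = 0.984 * 276.018 = 271.60 m

271.60 m


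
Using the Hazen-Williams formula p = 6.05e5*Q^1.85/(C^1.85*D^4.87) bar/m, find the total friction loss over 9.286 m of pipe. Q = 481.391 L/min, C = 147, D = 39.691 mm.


Q^1.85 = 91753
C^1.85 = 10222
D^4.87 = 6.1042e+07
p/m = 0.088963 bar/m
p_total = 0.088963 * 9.286 = 0.82611 bar

0.82611 bar


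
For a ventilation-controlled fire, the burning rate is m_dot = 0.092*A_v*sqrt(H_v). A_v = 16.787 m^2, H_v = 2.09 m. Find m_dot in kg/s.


sqrt(H_v) = 1.4457
m_dot = 0.092 * 16.787 * 1.4457 = 2.2327 kg/s

2.2327 kg/s


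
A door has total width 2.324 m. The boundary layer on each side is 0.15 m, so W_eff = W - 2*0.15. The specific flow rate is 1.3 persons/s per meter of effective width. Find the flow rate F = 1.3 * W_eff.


W_eff = 2.324 - 0.30 = 2.024 m
F = 1.3 * 2.024 = 2.6312 persons/s

2.6312 persons/s


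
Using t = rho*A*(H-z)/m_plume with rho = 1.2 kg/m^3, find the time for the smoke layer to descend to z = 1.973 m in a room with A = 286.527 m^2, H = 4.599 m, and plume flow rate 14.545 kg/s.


H - z = 2.626 m
t = 1.2 * 286.527 * 2.626 / 14.545 = 62.077 s

62.077 s


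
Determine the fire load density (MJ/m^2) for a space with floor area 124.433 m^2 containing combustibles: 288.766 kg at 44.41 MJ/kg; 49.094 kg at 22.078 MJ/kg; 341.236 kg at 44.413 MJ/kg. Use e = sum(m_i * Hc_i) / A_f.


Total energy = 288.766*44.41 + 49.094*22.078 + 341.236*44.413
= 12824.10 + 1083.897 + 15155.31
= 29063.31 MJ
e = 29063.31 / 124.433 = 233.57 MJ/m^2

233.57 MJ/m^2


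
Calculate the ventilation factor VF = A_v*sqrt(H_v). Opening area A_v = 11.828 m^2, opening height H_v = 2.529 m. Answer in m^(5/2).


sqrt(H_v) = 1.5903
VF = 11.828 * 1.5903 = 18.810 m^(5/2)

18.810 m^(5/2)


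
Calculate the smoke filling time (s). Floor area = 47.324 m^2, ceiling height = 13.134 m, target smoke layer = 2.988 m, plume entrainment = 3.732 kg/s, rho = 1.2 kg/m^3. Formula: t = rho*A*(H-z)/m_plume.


H - z = 10.146 m
t = 1.2 * 47.324 * 10.146 / 3.732 = 154.39 s

154.39 s


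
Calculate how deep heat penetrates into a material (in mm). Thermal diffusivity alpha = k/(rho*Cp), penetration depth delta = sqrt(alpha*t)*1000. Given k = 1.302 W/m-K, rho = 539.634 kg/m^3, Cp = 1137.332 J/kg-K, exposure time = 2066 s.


alpha = 1.302 / (539.634 * 1137.332) = 2.1214e-06 m^2/s
alpha * t = 0.0043828
delta = sqrt(0.0043828) * 1000 = 66.203 mm

66.203 mm


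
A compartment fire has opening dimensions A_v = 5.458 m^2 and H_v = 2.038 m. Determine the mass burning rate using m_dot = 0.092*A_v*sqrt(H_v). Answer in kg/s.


sqrt(H_v) = 1.4276
m_dot = 0.092 * 5.458 * 1.4276 = 0.71684 kg/s

0.71684 kg/s


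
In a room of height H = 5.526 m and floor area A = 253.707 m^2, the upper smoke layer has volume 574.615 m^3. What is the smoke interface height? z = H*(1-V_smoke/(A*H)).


V/(A*H) = 0.40986
1 - 0.40986 = 0.59014
z = 5.526 * 0.59014 = 3.2611 m

3.2611 m


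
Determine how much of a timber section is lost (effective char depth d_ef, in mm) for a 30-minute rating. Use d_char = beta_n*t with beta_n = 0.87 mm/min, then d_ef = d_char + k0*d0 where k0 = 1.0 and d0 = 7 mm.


d_char = 0.87 * 30 = 26.1 mm
d_ef = 26.1 + 1.0*7 = 33.1 mm

33.1 mm


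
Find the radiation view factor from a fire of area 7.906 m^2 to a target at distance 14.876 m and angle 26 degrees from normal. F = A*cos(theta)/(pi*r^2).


cos(26 deg) = 0.89879
pi*r^2 = 695.22
F = 7.906 * 0.89879 / 695.22 = 0.010221

0.010221


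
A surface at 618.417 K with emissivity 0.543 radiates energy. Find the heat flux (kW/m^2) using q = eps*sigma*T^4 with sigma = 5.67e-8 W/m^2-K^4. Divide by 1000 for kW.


T^4 = 1.4626e+11
q = 0.543 * 5.67e-8 * 1.4626e+11 / 1000 = 4.5031 kW/m^2

4.5031 kW/m^2


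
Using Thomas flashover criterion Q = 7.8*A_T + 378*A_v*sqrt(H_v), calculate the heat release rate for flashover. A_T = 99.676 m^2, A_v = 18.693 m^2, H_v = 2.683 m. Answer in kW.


7.8*A_T = 777.47
sqrt(H_v) = 1.6380
378*A_v*sqrt(H_v) = 11574
Q = 777.47 + 11574 = 12351 kW

12351 kW


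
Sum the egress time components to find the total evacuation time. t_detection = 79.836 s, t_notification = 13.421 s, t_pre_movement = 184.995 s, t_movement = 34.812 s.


Total = 79.836 + 13.421 + 184.995 + 34.812 = 313.064 s

313.064 s


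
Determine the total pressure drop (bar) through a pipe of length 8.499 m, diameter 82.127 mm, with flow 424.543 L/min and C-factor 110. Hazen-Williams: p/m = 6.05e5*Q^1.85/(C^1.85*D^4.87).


Q^1.85 = 72720
C^1.85 = 5978.3
D^4.87 = 2.1064e+09
p/m = 0.0034937 bar/m
p_total = 0.0034937 * 8.499 = 0.029693 bar

0.029693 bar


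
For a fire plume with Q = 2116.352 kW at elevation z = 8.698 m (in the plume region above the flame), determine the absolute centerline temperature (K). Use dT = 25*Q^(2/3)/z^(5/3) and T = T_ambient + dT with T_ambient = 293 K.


Q^(2/3) = 164.84
z^(5/3) = 36.787
dT = 25 * 164.84 / 36.787 = 112.02 K
T = 293 + 112.02 = 405.02 K

405.02 K


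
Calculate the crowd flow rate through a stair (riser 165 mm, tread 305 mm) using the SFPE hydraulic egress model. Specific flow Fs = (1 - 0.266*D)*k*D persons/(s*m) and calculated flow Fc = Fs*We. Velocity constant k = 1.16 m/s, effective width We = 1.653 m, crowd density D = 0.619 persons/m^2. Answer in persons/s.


1 - 0.266*D = 1 - 0.266*0.619 = 0.83535
Fs = 0.83535 * 1.16 * 0.619 = 0.59981 persons/(s*m)
Fc = 0.59981 * 1.653 = 0.99149 persons/s

0.99149 persons/s


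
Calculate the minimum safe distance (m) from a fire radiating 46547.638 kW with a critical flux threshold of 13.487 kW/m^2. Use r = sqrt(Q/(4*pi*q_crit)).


4*pi*q_crit = 169.48
Q/(4*pi*q_crit) = 274.65
r = sqrt(274.65) = 16.572 m

16.572 m


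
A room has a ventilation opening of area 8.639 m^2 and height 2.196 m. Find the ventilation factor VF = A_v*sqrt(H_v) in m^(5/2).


sqrt(H_v) = 1.4819
VF = 8.639 * 1.4819 = 12.802 m^(5/2)

12.802 m^(5/2)


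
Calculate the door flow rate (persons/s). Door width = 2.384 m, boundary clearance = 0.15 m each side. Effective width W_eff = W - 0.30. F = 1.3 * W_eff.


W_eff = 2.384 - 0.30 = 2.084 m
F = 1.3 * 2.084 = 2.7092 persons/s

2.7092 persons/s


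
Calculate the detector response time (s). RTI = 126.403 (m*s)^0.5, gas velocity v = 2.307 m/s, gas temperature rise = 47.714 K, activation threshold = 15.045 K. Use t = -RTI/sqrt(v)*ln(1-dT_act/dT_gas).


dT_act/dT_gas = 0.31532
ln(1 - 0.31532) = -0.37880
t = -126.403 / sqrt(2.307) * -0.37880 = 31.524 s

31.524 s


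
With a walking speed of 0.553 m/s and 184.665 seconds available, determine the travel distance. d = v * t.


d = 0.553 * 184.665 = 102.12 m

102.12 m


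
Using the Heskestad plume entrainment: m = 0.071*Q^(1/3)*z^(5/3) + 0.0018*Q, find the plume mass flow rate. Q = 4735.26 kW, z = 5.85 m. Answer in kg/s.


Q^(1/3) = 16.792
z^(5/3) = 18.993
First term = 0.071 * 16.792 * 18.993 = 22.645
Second term = 0.0018 * 4735.26 = 8.5235
m = 31.168 kg/s

31.168 kg/s


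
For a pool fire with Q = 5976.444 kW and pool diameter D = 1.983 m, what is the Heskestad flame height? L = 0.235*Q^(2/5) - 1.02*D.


Q^(2/5) = 32.402
0.235 * Q^(2/5) = 7.6146
1.02 * D = 2.0227
L = 5.5919 m

5.5919 m


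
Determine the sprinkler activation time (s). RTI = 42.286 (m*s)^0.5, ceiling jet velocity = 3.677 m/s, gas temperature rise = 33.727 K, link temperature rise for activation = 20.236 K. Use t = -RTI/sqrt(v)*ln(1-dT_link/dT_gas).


dT_link/dT_gas = 0.59999
ln(1 - 0.59999) = -0.91628
t = -42.286 / sqrt(3.677) * -0.91628 = 20.206 s

20.206 s


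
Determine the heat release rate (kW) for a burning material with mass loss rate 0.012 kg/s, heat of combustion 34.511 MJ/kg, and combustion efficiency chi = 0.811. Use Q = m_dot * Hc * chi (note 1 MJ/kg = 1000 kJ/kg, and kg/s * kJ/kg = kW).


Hc = 34.511 MJ/kg = 34.511 * 1000 kJ/kg = 34511 kJ/kg
Q = 0.012 kg/s * 34511 kJ/kg * 0.811 = 335.86 kW

335.86 kW


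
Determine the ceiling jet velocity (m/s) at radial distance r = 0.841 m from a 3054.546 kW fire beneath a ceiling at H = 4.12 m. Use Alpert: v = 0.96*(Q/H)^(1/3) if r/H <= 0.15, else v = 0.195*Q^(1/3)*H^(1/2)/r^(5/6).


r/H = 0.841 / 4.12 = 0.20413
r/H > 0.15, so v = 0.195*Q^(1/3)*H^(1/2)/r^(5/6)
Q^(1/3) = 14.509
H^(1/2) = 2.0298
r^(5/6) = 0.86563
v = 0.195 * 14.509 * 2.0298 / 0.86563 = 6.6344 m/s

6.6344 m/s


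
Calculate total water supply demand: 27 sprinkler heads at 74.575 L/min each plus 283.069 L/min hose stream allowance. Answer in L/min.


Sprinkler demand = 27 * 74.575 = 2013.525 L/min
Total = 2013.525 + 283.069 = 2296.594 L/min

2296.594 L/min


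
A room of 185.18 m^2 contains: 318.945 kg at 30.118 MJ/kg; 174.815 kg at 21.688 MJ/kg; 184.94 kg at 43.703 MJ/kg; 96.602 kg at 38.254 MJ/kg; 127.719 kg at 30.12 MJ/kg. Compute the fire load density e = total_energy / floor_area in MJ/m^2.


Total energy = 318.945*30.118 + 174.815*21.688 + 184.94*43.703 + 96.602*38.254 + 127.719*30.12
= 9605.986 + 3791.388 + 8082.433 + 3695.413 + 3846.896
= 29022.12 MJ
e = 29022.12 / 185.18 = 156.72 MJ/m^2

156.72 MJ/m^2


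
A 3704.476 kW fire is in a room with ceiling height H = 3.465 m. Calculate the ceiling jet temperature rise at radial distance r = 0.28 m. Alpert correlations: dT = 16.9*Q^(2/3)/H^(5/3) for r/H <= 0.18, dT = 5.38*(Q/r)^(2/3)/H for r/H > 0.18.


r/H = 0.28 / 3.465 = 0.080808
r/H <= 0.18, so dT = 16.9*Q^(2/3)/H^(5/3)
Q^(2/3) = 239.41
H^(5/3) = 7.9342
dT = 16.9 * 239.41 / 7.9342 = 509.96 K

509.96 K


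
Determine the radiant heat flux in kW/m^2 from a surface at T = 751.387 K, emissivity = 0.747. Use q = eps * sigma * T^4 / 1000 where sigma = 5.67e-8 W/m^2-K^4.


T^4 = 3.1875e+11
q = 0.747 * 5.67e-8 * 3.1875e+11 / 1000 = 13.501 kW/m^2

13.501 kW/m^2


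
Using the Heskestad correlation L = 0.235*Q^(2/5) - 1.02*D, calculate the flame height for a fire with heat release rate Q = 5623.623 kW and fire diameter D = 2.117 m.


Q^(2/5) = 31.623
0.235 * Q^(2/5) = 7.4315
1.02 * D = 2.1593
L = 5.2721 m

5.2721 m


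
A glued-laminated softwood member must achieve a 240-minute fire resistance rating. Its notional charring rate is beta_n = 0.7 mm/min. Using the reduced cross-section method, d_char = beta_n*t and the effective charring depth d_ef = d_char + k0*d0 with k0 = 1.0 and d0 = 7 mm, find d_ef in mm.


d_char = 0.7 * 240 = 168 mm
d_ef = 168 + 1.0*7 = 175 mm

175 mm


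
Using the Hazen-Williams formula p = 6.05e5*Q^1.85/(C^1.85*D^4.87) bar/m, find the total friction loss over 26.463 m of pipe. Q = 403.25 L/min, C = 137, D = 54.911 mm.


Q^1.85 = 66117
C^1.85 = 8972.9
D^4.87 = 2.9658e+08
p/m = 0.015031 bar/m
p_total = 0.015031 * 26.463 = 0.39777 bar

0.39777 bar


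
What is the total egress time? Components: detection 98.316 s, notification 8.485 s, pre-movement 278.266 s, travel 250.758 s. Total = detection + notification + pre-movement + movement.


Total = 98.316 + 8.485 + 278.266 + 250.758 = 635.825 s

635.825 s


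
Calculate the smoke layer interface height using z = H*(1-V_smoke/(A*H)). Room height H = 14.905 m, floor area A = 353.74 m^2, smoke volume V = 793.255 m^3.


V/(A*H) = 0.15045
1 - 0.15045 = 0.84955
z = 14.905 * 0.84955 = 12.663 m

12.663 m


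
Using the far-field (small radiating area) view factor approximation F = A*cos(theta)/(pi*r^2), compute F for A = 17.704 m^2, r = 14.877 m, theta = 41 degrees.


cos(41 deg) = 0.75471
pi*r^2 = 695.31
F = 17.704 * 0.75471 / 695.31 = 0.019216

0.019216


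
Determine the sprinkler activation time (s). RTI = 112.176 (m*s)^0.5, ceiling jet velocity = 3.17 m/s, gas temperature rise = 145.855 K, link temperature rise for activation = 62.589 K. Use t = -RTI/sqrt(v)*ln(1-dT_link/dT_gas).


dT_link/dT_gas = 0.42912
ln(1 - 0.42912) = -0.56057
t = -112.176 / sqrt(3.17) * -0.56057 = 35.318 s

35.318 s


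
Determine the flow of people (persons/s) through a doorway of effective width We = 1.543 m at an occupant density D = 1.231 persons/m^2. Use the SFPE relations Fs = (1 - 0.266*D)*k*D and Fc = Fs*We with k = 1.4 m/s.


1 - 0.266*D = 1 - 0.266*1.231 = 0.67255
Fs = 0.67255 * 1.4 * 1.231 = 1.1591 persons/(s*m)
Fc = 1.1591 * 1.543 = 1.7885 persons/s

1.7885 persons/s


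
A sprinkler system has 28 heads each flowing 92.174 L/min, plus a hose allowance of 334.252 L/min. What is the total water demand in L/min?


Sprinkler demand = 28 * 92.174 = 2580.872 L/min
Total = 2580.872 + 334.252 = 2915.124 L/min

2915.124 L/min


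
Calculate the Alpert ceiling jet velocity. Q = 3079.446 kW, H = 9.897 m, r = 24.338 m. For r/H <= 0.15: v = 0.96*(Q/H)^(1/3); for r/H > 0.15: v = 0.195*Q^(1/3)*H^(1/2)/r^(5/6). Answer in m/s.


r/H = 24.338 / 9.897 = 2.4591
r/H > 0.15, so v = 0.195*Q^(1/3)*H^(1/2)/r^(5/6)
Q^(1/3) = 14.549
H^(1/2) = 3.1459
r^(5/6) = 14.297
v = 0.195 * 14.549 * 3.1459 / 14.297 = 0.62427 m/s

0.62427 m/s


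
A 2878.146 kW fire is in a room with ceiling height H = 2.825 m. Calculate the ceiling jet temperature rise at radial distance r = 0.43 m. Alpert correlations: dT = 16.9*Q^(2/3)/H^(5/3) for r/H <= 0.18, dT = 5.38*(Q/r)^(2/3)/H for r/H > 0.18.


r/H = 0.43 / 2.825 = 0.15221
r/H <= 0.18, so dT = 16.9*Q^(2/3)/H^(5/3)
Q^(2/3) = 202.34
H^(5/3) = 5.6454
dT = 16.9 * 202.34 / 5.6454 = 605.71 K

605.71 K


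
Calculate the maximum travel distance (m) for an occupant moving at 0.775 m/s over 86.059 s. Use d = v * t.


d = 0.775 * 86.059 = 66.696 m

66.696 m


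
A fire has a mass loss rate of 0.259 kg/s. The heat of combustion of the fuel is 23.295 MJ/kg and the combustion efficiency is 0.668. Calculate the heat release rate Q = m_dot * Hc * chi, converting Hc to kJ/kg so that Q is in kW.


Hc = 23.295 MJ/kg = 23.295 * 1000 kJ/kg = 23295 kJ/kg
Q = 0.259 kg/s * 23295 kJ/kg * 0.668 = 4030.3 kW

4030.3 kW


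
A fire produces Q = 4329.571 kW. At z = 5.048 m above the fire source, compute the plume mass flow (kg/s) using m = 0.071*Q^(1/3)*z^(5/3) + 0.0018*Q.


Q^(1/3) = 16.299
z^(5/3) = 14.855
First term = 0.071 * 16.299 * 14.855 = 17.190
Second term = 0.0018 * 4329.571 = 7.7932
m = 24.983 kg/s

24.983 kg/s


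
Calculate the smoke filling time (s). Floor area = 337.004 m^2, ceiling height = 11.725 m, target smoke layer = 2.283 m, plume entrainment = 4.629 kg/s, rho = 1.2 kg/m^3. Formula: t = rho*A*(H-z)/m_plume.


H - z = 9.442 m
t = 1.2 * 337.004 * 9.442 / 4.629 = 824.88 s

824.88 s


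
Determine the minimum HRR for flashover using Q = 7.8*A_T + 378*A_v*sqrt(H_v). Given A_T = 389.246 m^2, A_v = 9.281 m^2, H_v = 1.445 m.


7.8*A_T = 3036.1
sqrt(H_v) = 1.2021
378*A_v*sqrt(H_v) = 4217.2
Q = 3036.1 + 4217.2 = 7253.3 kW

7253.3 kW


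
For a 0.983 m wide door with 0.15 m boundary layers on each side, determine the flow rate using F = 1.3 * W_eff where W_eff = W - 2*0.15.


W_eff = 0.983 - 0.30 = 0.683 m
F = 1.3 * 0.683 = 0.88790 persons/s

0.88790 persons/s


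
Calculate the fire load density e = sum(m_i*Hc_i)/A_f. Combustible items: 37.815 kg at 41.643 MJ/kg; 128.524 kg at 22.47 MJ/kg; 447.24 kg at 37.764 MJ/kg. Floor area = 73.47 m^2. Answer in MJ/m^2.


Total energy = 37.815*41.643 + 128.524*22.47 + 447.24*37.764
= 1574.730 + 2887.934 + 16889.57
= 21352.24 MJ
e = 21352.24 / 73.47 = 290.63 MJ/m^2

290.63 MJ/m^2


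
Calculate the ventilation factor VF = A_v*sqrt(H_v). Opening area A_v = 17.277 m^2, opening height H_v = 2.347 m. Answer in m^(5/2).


sqrt(H_v) = 1.5320
VF = 17.277 * 1.5320 = 26.468 m^(5/2)

26.468 m^(5/2)


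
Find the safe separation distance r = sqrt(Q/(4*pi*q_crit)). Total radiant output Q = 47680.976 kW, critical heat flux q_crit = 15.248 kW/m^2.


4*pi*q_crit = 191.61
Q/(4*pi*q_crit) = 248.84
r = sqrt(248.84) = 15.775 m

15.775 m


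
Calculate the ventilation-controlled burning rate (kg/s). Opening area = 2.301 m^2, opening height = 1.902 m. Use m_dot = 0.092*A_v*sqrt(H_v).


sqrt(H_v) = 1.3791
m_dot = 0.092 * 2.301 * 1.3791 = 0.29195 kg/s

0.29195 kg/s


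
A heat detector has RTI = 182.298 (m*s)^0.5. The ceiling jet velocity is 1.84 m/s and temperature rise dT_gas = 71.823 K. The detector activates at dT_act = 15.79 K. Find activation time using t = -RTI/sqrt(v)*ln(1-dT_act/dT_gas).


dT_act/dT_gas = 0.21985
ln(1 - 0.21985) = -0.24826
t = -182.298 / sqrt(1.84) * -0.24826 = 33.365 s

33.365 s


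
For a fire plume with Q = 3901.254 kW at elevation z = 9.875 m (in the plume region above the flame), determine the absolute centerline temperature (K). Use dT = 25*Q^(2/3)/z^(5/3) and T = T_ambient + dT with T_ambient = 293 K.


Q^(2/3) = 247.82
z^(5/3) = 45.453
dT = 25 * 247.82 / 45.453 = 136.31 K
T = 293 + 136.31 = 429.31 K

429.31 K


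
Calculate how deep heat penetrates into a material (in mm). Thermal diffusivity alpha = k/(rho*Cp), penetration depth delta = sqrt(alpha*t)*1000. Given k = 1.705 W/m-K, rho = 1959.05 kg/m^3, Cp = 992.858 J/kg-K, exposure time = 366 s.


alpha = 1.705 / (1959.05 * 992.858) = 8.7658e-07 m^2/s
alpha * t = 0.00032083
delta = sqrt(0.00032083) * 1000 = 17.912 mm

17.912 mm


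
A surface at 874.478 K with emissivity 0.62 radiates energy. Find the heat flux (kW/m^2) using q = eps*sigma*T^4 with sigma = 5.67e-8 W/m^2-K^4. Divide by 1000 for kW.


T^4 = 5.8478e+11
q = 0.62 * 5.67e-8 * 5.8478e+11 / 1000 = 20.558 kW/m^2

20.558 kW/m^2


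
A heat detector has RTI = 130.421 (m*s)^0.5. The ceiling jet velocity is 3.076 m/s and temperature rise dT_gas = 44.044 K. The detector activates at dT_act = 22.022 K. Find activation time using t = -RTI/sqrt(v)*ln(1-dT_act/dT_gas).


dT_act/dT_gas = 0.5
ln(1 - 0.5) = -0.69315
t = -130.421 / sqrt(3.076) * -0.69315 = 51.544 s

51.544 s


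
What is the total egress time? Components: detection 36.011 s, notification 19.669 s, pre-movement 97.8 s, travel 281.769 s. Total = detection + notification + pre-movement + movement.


Total = 36.011 + 19.669 + 97.8 + 281.769 = 435.249 s

435.249 s


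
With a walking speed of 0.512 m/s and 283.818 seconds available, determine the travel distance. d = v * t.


d = 0.512 * 283.818 = 145.31 m

145.31 m


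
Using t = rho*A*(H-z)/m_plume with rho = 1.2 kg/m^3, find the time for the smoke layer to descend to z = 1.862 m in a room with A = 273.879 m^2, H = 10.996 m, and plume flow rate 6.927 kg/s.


H - z = 9.134 m
t = 1.2 * 273.879 * 9.134 / 6.927 = 433.37 s

433.37 s


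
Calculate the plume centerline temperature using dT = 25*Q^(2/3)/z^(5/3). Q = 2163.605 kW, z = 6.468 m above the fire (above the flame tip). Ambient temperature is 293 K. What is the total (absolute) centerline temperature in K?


Q^(2/3) = 167.28
z^(5/3) = 22.453
dT = 25 * 167.28 / 22.453 = 186.26 K
T = 293 + 186.26 = 479.26 K

479.26 K


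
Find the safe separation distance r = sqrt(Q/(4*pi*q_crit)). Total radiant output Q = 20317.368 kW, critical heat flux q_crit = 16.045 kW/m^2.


4*pi*q_crit = 201.63
Q/(4*pi*q_crit) = 100.77
r = sqrt(100.77) = 10.038 m

10.038 m


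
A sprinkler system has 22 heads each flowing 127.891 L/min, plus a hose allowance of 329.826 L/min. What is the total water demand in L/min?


Sprinkler demand = 22 * 127.891 = 2813.602 L/min
Total = 2813.602 + 329.826 = 3143.428 L/min

3143.428 L/min


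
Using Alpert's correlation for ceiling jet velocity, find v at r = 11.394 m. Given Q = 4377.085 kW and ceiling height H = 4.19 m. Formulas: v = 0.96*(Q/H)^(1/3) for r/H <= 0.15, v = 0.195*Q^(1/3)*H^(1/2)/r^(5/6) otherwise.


r/H = 11.394 / 4.19 = 2.7193
r/H > 0.15, so v = 0.195*Q^(1/3)*H^(1/2)/r^(5/6)
Q^(1/3) = 16.358
H^(1/2) = 2.0469
r^(5/6) = 7.5956
v = 0.195 * 16.358 * 2.0469 / 7.5956 = 0.85962 m/s

0.85962 m/s


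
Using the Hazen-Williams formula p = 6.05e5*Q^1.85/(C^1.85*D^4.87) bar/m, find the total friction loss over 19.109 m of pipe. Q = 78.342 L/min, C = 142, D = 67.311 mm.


Q^1.85 = 3190.7
C^1.85 = 9588.1
D^4.87 = 7.9943e+08
p/m = 0.00025184 bar/m
p_total = 0.00025184 * 19.109 = 0.0048125 bar

0.0048125 bar


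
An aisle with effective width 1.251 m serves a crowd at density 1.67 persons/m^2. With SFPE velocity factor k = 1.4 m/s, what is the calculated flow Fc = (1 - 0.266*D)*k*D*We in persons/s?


1 - 0.266*D = 1 - 0.266*1.67 = 0.55578
Fs = 0.55578 * 1.4 * 1.67 = 1.2994 persons/(s*m)
Fc = 1.2994 * 1.251 = 1.6256 persons/s

1.6256 persons/s


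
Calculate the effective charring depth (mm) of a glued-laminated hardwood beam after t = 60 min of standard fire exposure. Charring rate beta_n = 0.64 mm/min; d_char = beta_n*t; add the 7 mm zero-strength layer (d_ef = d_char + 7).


d_char = 0.64 * 60 = 38.4 mm
d_ef = 38.4 + 1.0*7 = 45.4 mm

45.4 mm


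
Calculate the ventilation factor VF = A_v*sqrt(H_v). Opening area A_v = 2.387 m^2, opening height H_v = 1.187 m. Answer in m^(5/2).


sqrt(H_v) = 1.0895
VF = 2.387 * 1.0895 = 2.6006 m^(5/2)

2.6006 m^(5/2)


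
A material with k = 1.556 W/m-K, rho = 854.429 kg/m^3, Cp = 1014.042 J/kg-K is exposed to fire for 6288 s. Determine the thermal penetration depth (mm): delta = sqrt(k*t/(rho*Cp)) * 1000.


alpha = 1.556 / (854.429 * 1014.042) = 1.7959e-06 m^2/s
alpha * t = 0.011293
delta = sqrt(0.011293) * 1000 = 106.27 mm

106.27 mm


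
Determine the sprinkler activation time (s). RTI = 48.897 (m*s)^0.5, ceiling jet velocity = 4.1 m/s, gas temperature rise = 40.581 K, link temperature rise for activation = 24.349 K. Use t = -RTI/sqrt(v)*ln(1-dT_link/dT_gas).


dT_link/dT_gas = 0.60001
ln(1 - 0.60001) = -0.91632
t = -48.897 / sqrt(4.1) * -0.91632 = 22.128 s

22.128 s


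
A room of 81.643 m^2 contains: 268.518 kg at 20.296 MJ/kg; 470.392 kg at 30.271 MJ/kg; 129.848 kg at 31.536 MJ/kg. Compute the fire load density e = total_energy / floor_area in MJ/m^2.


Total energy = 268.518*20.296 + 470.392*30.271 + 129.848*31.536
= 5449.841 + 14239.24 + 4094.887
= 23783.96 MJ
e = 23783.96 / 81.643 = 291.32 MJ/m^2

291.32 MJ/m^2


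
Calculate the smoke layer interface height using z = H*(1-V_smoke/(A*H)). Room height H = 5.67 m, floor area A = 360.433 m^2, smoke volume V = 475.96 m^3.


V/(A*H) = 0.23290
1 - 0.23290 = 0.76710
z = 5.67 * 0.76710 = 4.3495 m

4.3495 m


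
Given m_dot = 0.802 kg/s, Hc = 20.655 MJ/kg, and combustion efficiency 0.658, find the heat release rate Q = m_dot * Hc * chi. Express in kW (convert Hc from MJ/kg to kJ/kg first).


Hc = 20.655 MJ/kg = 20.655 * 1000 kJ/kg = 20655 kJ/kg
Q = 0.802 kg/s * 20655 kJ/kg * 0.658 = 10900 kW

10900 kW


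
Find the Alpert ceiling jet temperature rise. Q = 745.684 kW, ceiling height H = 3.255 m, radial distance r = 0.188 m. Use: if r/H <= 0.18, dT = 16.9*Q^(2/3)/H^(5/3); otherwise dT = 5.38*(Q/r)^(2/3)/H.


r/H = 0.188 / 3.255 = 0.057757
r/H <= 0.18, so dT = 16.9*Q^(2/3)/H^(5/3)
Q^(2/3) = 82.231
H^(5/3) = 7.1491
dT = 16.9 * 82.231 / 7.1491 = 194.39 K

194.39 K


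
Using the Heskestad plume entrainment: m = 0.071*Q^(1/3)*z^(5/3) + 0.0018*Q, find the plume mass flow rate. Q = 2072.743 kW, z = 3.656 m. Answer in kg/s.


Q^(1/3) = 12.750
z^(5/3) = 8.6765
First term = 0.071 * 12.750 * 8.6765 = 7.8545
Second term = 0.0018 * 2072.743 = 3.7309
m = 11.585 kg/s

11.585 kg/s


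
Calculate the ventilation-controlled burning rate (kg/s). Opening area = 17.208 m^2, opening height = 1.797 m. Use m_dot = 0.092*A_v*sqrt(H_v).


sqrt(H_v) = 1.3405
m_dot = 0.092 * 17.208 * 1.3405 = 2.1222 kg/s

2.1222 kg/s
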